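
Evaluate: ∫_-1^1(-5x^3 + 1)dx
Step 1: Find antiderivative F(x)=(-5/4)x^4+x
Step 2: F(1) - F(-1)=-1/4 - (-9/4)=2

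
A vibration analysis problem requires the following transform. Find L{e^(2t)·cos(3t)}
First shifting: L{e^(at)f(t)} = F(s-a)
L{cos(3t)} = s/(s²+9)
Shift: (s-2)/((s-2)²+9)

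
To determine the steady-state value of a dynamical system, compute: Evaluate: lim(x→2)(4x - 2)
Polynomial is continuous, so substitute x = 2:
4·2-2 = 6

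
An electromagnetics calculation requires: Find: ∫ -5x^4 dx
Using power rule: ∫ -5x^4 dx=-5/5 x^5 + C=-x^5 + C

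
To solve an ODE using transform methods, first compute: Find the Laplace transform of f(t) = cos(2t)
L{cos(wt)} = s/(s² + w²)
L{cos(2t)} = s/(s² + 4)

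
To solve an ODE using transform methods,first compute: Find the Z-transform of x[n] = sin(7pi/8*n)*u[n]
Z{sin(w0*n)*u[n]} = z*sin(w0)/(z^2-2z*cos(w0)+1)
With w0 = 7pi/8: X(z) = z*sin(7pi/8)/(z^2-2z*cos(7pi/8)+1)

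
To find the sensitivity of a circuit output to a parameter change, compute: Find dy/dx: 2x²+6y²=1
Differentiate: 4x + 12y·(dy/dx)=0
dy/dx=-4x/(12y)=-(1/3)·(x/y)

Answer: dy/dx=-(1/3)·(x/y)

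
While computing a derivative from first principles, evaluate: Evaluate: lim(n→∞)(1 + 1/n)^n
This is the definition of e^1: lim(1 + 1/n)^n = e^1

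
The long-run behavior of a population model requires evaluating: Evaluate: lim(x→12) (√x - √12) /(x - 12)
Multiply by conjugate (√x+√12)/(√x+√12):
= (x - 12)/((x - 12)(√x+√12)) = 1/(√x+√12)
As x → 12: 1/(2√12)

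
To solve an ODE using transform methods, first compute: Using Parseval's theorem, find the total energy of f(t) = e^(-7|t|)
Parseval's theorem: E = integral |f(t)|^2 dt = (1/2pi) integral |F(omega)|^2 domega
E = integral_{-inf}^{inf} e^(-14|t|) dt = 2 * integral_0^inf e^(-14t) dt = 2/(2 * 7) = 1/7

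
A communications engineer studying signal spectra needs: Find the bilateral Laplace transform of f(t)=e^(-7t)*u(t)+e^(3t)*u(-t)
For e^(-7t) * u(t): L = 1/(s+7), Re(s) > -7
For e^(3t) * u(-t): L = -1/(s-3), Re(s) < 3
Combined: F(s) = 1/(s+7)-1/(s-3), -7 < Re(s) < 3

Answer: 1/(s+7)-1/(s-3), ROC: -7 < Re(s) < 3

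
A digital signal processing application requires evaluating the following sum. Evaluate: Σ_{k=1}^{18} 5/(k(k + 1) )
Partial fractions: 5/(k(k + 1)) = 5/k - 5/(k + 1)
Telescoping sum: 5(1 - 1/19) = 5·18/19

Answer: 90/19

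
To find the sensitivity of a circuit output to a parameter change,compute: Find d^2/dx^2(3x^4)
Apply power rule 2 times:
d^1: 12x^3
d^2: 36x^2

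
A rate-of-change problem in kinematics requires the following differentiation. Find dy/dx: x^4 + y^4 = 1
Differentiate: 4x^3+4y^3·(dy/dx)=0
dy/dx=-4x^3/(4y^3)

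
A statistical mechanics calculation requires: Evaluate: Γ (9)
Γ(n) = (n-1)! for positive integers
Γ(9) = 8! = 40320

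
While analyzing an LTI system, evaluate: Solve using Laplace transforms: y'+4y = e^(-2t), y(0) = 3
Take L: sY - 3 + 4Y = 1/(s + 2)
Y(s + 4) = 1/(s + 2) + 3
Y = 1/((s + 2)(s + 4)) + 3/(s + 4)
Partial fractions: 1/((s + 2)(s + 4)) = (1/2)/(s + 2) - (1/2)/(s + 4)
So Y = (1/2)/(s + 2) + (5/2)/(s + 4)
Inverse Laplace transform (L^(-1){1/(s + 2)} = e^(-2t), L^(-1){1/(s + 4)} = e^(-4t)):

Answer: y(t) = (1/2)·e^(-2t) + (5/2)·e^(-4t)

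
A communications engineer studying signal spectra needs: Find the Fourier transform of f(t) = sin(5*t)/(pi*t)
sin(W * t)/(pi * t) = (W/pi) * sinc(W * t/pi) is the impulse response of the ideal low-pass filter with cutoff W (here W = 5).
Its Fourier transform is a rectangular function:
F(omega) = 1 for |omega| < 5, 0 otherwise

Answer: rect(omega/10) [i.e., 1 for |omega| < 5, 0 otherwise]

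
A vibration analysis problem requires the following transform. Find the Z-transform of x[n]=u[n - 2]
Using the time-shift property: Z{u[n-2]}=z^(-2)*z/(z-1)
=z^(-1)/(z-1)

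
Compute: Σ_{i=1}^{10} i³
Using formula: Σ i^3 = [n(n + 1)/2]² = [10·11/2]² = 3025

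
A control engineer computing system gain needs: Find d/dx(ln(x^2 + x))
Chain rule: d/dx[ln(u)]=u'/u where u=x^2 + x
u'=2x + 1

Answer: (2x + 1)/(x^2 + x)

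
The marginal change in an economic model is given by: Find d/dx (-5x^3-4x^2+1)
Power rule: d/dx(ax^n)=n·a·x^(n-1)
Term by term: -15·x^2 - 8·x

Answer: -15x^2 - 8x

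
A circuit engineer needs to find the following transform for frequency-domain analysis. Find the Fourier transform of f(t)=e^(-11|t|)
Using the standard pair: F{e^(-a|t|)}=2a/(a^2 + omega^2)
With a=11: F(omega)=22/(121 + omega^2)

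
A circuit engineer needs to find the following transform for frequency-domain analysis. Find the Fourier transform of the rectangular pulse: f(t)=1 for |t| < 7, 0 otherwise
F(omega)=integral from -7 to 7 of e^(-j * omega * t) dt
=2 * sin(7 * omega)/omega=14 * sinc(7 * omega/pi)

Answer: 2 * sin(7 * omega)/omega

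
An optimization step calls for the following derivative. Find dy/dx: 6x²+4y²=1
Differentiate: 12x+8y·(dy/dx) = 0
dy/dx = -12x/(8y) = -(3/2)·(x/y)

Answer: dy/dx = -(3/2)·(x/y)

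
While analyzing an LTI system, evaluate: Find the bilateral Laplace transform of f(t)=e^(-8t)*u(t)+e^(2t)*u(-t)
For e^(-8t)*u(t): L=1/(s+8), Re(s) > -8
For e^(2t)*u(-t): L=-1/(s-2), Re(s) < 2
Combined: F(s)=1/(s+8)-1/(s-2), -8 < Re(s) < 2

Answer: 1/(s+8)-1/(s-2), ROC: -8 < Re(s) < 2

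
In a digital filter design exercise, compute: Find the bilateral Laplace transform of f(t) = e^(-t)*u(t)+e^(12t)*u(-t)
For e^(-t) * u(t): L = 1/(s + 1), Re(s) > -1
For e^(12t) * u(-t): L = -1/(s-12), Re(s) < 12
Combined: F(s) = 1/(s + 1) - 1/(s-12), -1 < Re(s) < 12

Answer: 1/(s + 1) - 1/(s-12), ROC: -1 < Re(s) < 12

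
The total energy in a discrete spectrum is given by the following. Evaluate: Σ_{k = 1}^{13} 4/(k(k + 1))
Partial fractions: 4/(k(k + 1)) = 4/k - 4/(k + 1)
Telescoping sum: 4(1 - 1/14) = 4·13/14

Answer: 26/7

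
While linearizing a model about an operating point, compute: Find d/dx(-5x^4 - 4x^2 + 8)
Power rule: d/dx(ax^n)=n·a·x^(n-1)
Term by term: -20·x^3-8·x

Answer: -20x^3-8x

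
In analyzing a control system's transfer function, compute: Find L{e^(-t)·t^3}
First shifting: L{e^(at)f(t)} = F(s-a)
L{t^3} = 6/s^4
Shift s → s + 1: 6/(s + 1)^4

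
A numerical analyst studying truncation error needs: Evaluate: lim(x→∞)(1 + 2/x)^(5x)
Rewrite as [(1 + 2/x)^x]^5.
lim(1 + 2/x)^x=e^2, so limit=(e^2)^5=e^10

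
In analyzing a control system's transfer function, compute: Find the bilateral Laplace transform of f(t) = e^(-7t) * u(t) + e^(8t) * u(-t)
For e^(-7t) * u(t): L = 1/(s + 7), Re(s) > -7
For e^(8t) * u(-t): L = -1/(s-8), Re(s) < 8
Combined: F(s) = 1/(s + 7) - 1/(s-8), -7 < Re(s) < 8

Answer: 1/(s + 7) - 1/(s-8), ROC: -7 < Re(s) < 8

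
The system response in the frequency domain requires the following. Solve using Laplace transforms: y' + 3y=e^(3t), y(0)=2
Take L: sY - 2 + 3Y=1/(s-3)
Y(s + 3)=1/(s-3) + 2
Y=1/((s-3)(s + 3)) + 2/(s + 3)
Partial fractions: 1/((s-3)(s + 3))=(1/6)/(s-3) - (1/6)/(s + 3)
So Y=(1/6)/(s-3) + (11/6)/(s + 3)
Inverse Laplace transform (L^(-1){1/(s-3)}=e^(3t), L^(-1){1/(s + 3)}=e^(-3t)):

Answer: y(t)=(1/6)·e^(3t) + (11/6)·e^(-3t)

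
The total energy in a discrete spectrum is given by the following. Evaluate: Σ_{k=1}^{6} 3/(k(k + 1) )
Partial fractions: 3/(k(k + 1))=3/k - 3/(k + 1)
Telescoping sum: 3(1 - 1/7)=3·6/7

Answer: 18/7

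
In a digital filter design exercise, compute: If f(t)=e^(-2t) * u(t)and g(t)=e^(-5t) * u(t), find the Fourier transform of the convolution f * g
By the convolution theorem: F{f * g} = F(omega) * G(omega)
F(omega) = 1/(2 + j * omega), G(omega) = 1/(5 + j * omega)
F{f * g} = 1/((2 + j * omega)(5 + j * omega))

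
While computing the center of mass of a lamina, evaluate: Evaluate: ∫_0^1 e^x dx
Antiderivative: e^x
Evaluate: (e^1-1)

Answer: e^1-1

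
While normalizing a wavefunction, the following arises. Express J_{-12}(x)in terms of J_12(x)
For integer n: J_{-n}(x) = (-1)^n J_n(x)
With n = 12: J_{-12}(x) = (-1)^12 J_12(x) = J_12(x)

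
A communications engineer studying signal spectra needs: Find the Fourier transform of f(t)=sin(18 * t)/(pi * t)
sin(W*t)/(pi*t) = (W/pi)*sinc(W*t/pi) is the impulse response of the ideal low-pass filter with cutoff W (here W = 18).
Its Fourier transform is a rectangular function:
F(omega) = 1 for |omega| < 18, 0 otherwise

Answer: rect(omega/36) [i.e., 1 for |omega| < 18, 0 otherwise]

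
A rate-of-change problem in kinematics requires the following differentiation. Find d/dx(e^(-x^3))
Chain rule: d/dx[e^u]=e^u · u' where u=-x^3
u'=-3x^2

Answer: -3x^2·e^(-x^3)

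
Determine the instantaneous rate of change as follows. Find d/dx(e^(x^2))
Chain rule: d/dx[e^u]=e^u · u' where u=x^2
u'=2x

Answer: 2x·e^(x^2)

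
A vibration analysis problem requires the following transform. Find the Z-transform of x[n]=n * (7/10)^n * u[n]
Using the property Z{n*a^n*u[n]}=az/(z-a)^2
With a=7/10: X(z)=(7/10)z/(z - 7/10)^2, |z| > 7/10

Answer: (7/10)z/(z - 7/10)^2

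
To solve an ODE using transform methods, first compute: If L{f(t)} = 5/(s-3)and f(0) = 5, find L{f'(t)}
L{f'(t)} = s·F(s) - f(0) = 5s/(s-3) - 5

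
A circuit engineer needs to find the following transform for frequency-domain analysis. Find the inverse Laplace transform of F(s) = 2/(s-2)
L^(-1){2/(s-a)}=c·e^(at)
Here a=2, c=2

Answer: 2e^(2t)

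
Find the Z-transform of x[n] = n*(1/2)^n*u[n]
Using the property Z{n * a^n * u[n]} = az/(z-a)^2
With a = 1/2: X(z) = (1/2)z/(z - 1/2)^2, |z| > 1/2

Answer: (1/2)z/(z - 1/2)^2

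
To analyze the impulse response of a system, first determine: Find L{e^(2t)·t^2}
First shifting: L{e^(at)f(t)}=F(s-a)
L{t^2}=2/s^3
Shift s → s-2: 2/(s-2)^3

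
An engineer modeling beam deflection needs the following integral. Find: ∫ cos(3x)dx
Using substitution u=3x: ∫ cos(u) du/3=sin(u)/3 + C

Answer: (1/3)sin(3x) + C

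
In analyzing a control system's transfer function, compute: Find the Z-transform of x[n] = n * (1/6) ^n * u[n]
Using the property Z{n*a^n*u[n]}=az/(z-a)^2
With a=1/6: X(z)=(1/6)z/(z - 1/6)^2, |z| > 1/6

Answer: (1/6)z/(z - 1/6)^2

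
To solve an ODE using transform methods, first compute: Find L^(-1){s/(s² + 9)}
L^(-1){s/(s²+w²)} = cos(wt)
Here w = 3

Answer: cos(3t)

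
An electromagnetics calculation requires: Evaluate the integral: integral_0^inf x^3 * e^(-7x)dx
This is a Gamma integral. Substitute u=7x (du=7 dx):
integral_0^inf x^3*e^(-7x) dx=(1/7^4) integral_0^inf u^3*e^(-u) du
=Gamma(4)/7^4=3!/7^4=6/2401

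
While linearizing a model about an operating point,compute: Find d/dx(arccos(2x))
d/dx[arccos(u)] = -u'/√(1-u²), u = 2x, u' = 2

Answer: -2/√(1 - 4x²)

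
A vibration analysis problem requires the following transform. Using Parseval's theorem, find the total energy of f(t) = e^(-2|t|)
Parseval's theorem: E=integral |f(t)|^2 dt=(1/2pi) integral |F(omega)|^2 domega
E=integral_{-inf}^{inf} e^(-4|t|) dt=2*integral_0^inf e^(-4t) dt=2/(2*2)=1/2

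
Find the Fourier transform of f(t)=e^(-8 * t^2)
The Fourier transform of a Gaussian e^(-a * t^2) is sqrt(pi/a) * e^(-omega^2/(4a)).
With a=8: F(omega)=sqrt(pi/8) * e^(-omega^2/32)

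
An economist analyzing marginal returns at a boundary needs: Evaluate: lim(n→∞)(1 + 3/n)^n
This is the definition of e^3: lim(1+3/n)^n = e^3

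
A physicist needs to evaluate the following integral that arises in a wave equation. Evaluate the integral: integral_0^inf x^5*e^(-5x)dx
This is a Gamma integral. Substitute u=5x (du=5 dx):
integral_0^inf x^5 * e^(-5x) dx=(1/5^6) integral_0^inf u^5 * e^(-u) du
=Gamma(6)/5^6=5!/5^6=120/15625

Answer: 24/3125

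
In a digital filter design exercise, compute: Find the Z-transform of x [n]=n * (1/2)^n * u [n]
Using the property Z{n * a^n * u[n]} = az/(z-a)^2
With a = 1/2: X(z) = (1/2)z/(z - 1/2)^2, |z| > 1/2

Answer: (1/2)z/(z - 1/2)^2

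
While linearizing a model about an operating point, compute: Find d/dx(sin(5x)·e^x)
Product rule: (fg)' = f'g + fg'
f = sin(5x), f' = 5·cos(5x)
g = e^x, g' = e^x

Answer: 5·cos(5x)·e^x + sin(5x)·e^x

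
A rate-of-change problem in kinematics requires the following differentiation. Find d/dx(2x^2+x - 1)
Power rule: d/dx(ax^n)=n·a·x^(n-1)
Term by term: 4·x+1

Answer: 4x+1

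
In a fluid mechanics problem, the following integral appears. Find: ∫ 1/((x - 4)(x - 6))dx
Partial fractions: 1/((x-4)(x-6))=A/(x-4) + B/(x-6)
A=-1/2, B=1/2
∫ [-1/2· 1/(x-4) + 1/2· 1/(x-6)] dx
=(1/2)[ln|x-6| - ln|x-4|] + C

Answer: (1/2)·ln|(x-6)/(x-4)| + C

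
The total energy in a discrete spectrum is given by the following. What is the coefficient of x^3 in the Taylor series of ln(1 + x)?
ln(1 + x) = Σ (-1)^(n + 1) x^n/n
Coefficient of x^3 = (-1)^4/3 = 1/3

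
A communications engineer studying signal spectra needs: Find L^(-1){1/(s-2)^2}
L^(-1){1/(s-a)^n} = t^(n-1)·e^(at)/(n-1)!
Here a = 2, n = 2: t^1·e^(2t)/1

Answer: t·e^(2t)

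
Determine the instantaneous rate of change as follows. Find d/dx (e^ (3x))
Chain rule: d/dx[e^u] = e^u · u' where u = 3x
u' = 3

Answer: 3·e^(3x)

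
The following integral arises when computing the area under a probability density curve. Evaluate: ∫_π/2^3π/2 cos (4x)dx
Antiderivative: sin(4x)/4
Evaluate at bounds: [sin(4·3π/2)/4] - [sin(4·π/2)/4]
=((0) - (0))/4=0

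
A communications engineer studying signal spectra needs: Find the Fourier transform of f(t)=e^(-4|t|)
Using the standard pair: F{e^(-a|t|)}=2a/(a^2+omega^2)
With a=4: F(omega)=8/(16+omega^2)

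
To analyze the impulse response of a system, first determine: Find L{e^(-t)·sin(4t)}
First shifting: L{e^(at)f(t)}=F(s-a)
L{sin(4t)}=4/(s²+16)
Shift: 4/((s+1)²+16)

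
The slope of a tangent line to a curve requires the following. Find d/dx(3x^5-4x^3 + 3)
Power rule: d/dx(ax^n) = n·a·x^(n-1)
Term by term: 15·x^4 - 12·x^2

Answer: 15x^4 - 12x^2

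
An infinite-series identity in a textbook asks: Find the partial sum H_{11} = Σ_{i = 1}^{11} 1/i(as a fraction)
H_11 = 1 + 1/2 + 1/3 + ... + 1/11
= 83711/27720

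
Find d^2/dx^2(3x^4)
Apply power rule 2 times:
d^1: 12x^3
d^2: 36x^2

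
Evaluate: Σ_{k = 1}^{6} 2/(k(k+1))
Partial fractions: 2/(k(k + 1))=2/k - 2/(k + 1)
Telescoping sum: 2(1 - 1/7)=2·6/7

Answer: 12/7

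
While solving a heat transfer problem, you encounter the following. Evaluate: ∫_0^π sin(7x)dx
Antiderivative: -cos(7x)/7
Evaluate at bounds: [-cos(7·π)/7] - [-cos(7·0)/7]
= (-(-1)+(1))/7 = 2/7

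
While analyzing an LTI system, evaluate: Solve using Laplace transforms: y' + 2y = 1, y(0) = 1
Take L of both sides: sY(s)-1+2Y(s) = 1/s
Y(s)(s+2) = 1/s+1
Y(s) = 1/(s(s+2))+1/(s+2)
Partial fractions: 1/(s(s+2)) = (1/2)/s - (1/2)/(s+2)
So Y(s) = (1/2)/s+(1/2)/(s+2)
Inverse transform (L^(-1){1/s} = 1, L^(-1){1/(s+2)} = e^(-2t)):

Answer: y(t) = 1/2+(1/2)·e^(-2t)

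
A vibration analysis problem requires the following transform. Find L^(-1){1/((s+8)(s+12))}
Partial fractions: 1/((s + 8)(s + 12)) = A/(s + 8) + B/(s + 12)
Cover-up: A = 1/(s + 12)|_{s = -8} = 1/4; B = 1/(s + 8)|_{s = -12} = -1/4
L^(-1) = (1/4)e^(-8t) - (1/4)e^(-12t)

Answer: (1/4)(e^(-8t) - e^(-12t))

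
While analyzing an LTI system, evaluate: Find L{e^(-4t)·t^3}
First shifting: L{e^(at)f(t)}=F(s-a)
L{t^3}=6/s^4
Shift s → s + 4: 6/(s + 4)^4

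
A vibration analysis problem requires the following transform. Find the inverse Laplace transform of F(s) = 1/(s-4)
L^(-1){1/(s-a)}=c·e^(at)
Here a=4, c=1

Answer: e^(4t)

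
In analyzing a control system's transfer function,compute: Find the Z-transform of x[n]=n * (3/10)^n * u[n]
Using the property Z{n * a^n * u[n]}=az/(z-a)^2
With a=3/10: X(z)=(3/10)z/(z - 3/10)^2, |z| > 3/10

Answer: (3/10)z/(z - 3/10)^2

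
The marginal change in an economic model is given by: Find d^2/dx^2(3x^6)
Apply power rule 2 times:
d^1: 18x^5
d^2: 90x^4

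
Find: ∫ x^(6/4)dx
Power rule: ∫ x^(3/2) dx = x^(5/2)/(5/2) + C

Answer: (2/5)·x^(5/2) + C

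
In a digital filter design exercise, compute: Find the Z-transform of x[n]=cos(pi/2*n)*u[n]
Z{cos(w0 * n) * u[n]} = z(z - cos(w0))/(z^2-2z * cos(w0)+1)
With w0 = pi/2: X(z) = z(z - cos(pi/2))/(z^2-2z * cos(pi/2)+1)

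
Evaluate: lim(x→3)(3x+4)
Polynomial is continuous, so substitute x = 3:
3·3 + 4 = 13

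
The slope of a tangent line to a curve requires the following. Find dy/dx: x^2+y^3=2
Differentiate: 2x+3y^2·(dy/dx)=0
dy/dx=-2x/(3y^2)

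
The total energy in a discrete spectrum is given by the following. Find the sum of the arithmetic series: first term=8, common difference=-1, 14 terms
Last term: a_n = 8 + (14 - 1)·-1 = -5
Sum = n(a_1 + a_n)/2 = 14(8 + (-5))/2 = 21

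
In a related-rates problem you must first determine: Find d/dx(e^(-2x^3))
Chain rule: d/dx[e^u]=e^u · u' where u=-2x^3
u'=-6x^2

Answer: -6x^2·e^(-2x^3)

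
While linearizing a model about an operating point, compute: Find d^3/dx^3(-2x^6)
Apply power rule 3 times:
d^1: -12x^5
d^2: -60x^4
d^3: -240x^3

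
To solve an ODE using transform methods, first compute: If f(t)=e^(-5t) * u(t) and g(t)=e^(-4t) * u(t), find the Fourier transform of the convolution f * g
By the convolution theorem: F{f*g} = F(omega)*G(omega)
F(omega) = 1/(5 + j*omega), G(omega) = 1/(4 + j*omega)
F{f*g} = 1/((5 + j*omega)(4 + j*omega))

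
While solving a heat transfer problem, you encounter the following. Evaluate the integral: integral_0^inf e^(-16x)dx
integral_0^inf e^(-16x) dx = [-1/16*e^(-16x)]_0^inf
= 0 - (-1/16) = 1/16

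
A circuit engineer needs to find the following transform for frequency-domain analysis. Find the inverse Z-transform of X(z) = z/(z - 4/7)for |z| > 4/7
Standard pair: z/(z-a) <-> a^n * u[n] for causal signals
With a = 4/7: x[n] = (4/7)^n * u[n]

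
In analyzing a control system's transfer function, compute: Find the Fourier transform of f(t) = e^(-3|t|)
Using the standard pair: F{e^(-a|t|)}=2a/(a^2 + omega^2)
With a=3: F(omega)=6/(9 + omega^2)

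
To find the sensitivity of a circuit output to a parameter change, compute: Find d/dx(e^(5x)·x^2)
Product rule: (fg)'=f'g+fg'
f=e^(5x), f'=5·e^(5x)
g=x^2, g'=2x

Answer: 5·e^(5x)·x^2+2·e^(5x)·x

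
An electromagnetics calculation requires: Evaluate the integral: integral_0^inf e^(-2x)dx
integral_0^inf e^(-2x) dx = [-1/2*e^(-2x)]_0^inf
= 0 - (-1/2) = 1/2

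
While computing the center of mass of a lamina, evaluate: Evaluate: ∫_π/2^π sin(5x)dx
Antiderivative: -cos(5x)/5
Evaluate at bounds: [-cos(5·π)/5] - [-cos(5·π/2)/5]
=(-(-1) + (0))/5=1/5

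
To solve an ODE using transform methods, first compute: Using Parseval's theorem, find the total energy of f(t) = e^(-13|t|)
Parseval's theorem: E=integral |f(t)|^2 dt=(1/2pi) integral |F(omega)|^2 domega
E=integral_{-inf}^{inf} e^(-26|t|) dt=2 * integral_0^inf e^(-26t) dt=2/(2 * 13)=1/13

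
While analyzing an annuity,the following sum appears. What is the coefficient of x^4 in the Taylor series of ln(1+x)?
ln(1 + x) = Σ (-1)^(n + 1) x^n/n
Coefficient of x^4 = (-1)^5/4 = -1/4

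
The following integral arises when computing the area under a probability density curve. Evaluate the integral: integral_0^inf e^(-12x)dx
integral_0^inf e^(-12x) dx = [-1/12 * e^(-12x)]_0^inf
= 0 - (-1/12) = 1/12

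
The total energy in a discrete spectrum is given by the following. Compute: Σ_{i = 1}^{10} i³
Using formula: Σ i^3=[n(n+1)/2]²=[10·11/2]²=3025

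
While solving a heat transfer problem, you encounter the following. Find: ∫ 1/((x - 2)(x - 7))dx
Partial fractions: 1/((x-2)(x-7))=A/(x-2)+B/(x-7)
A=-1/5, B=1/5
∫ [-1/5· 1/(x-2)+1/5· 1/(x-7)] dx
=(1/5)[ln|x-7| - ln|x-2|]+C

Answer: (1/5)·ln|(x-7)/(x-2)|+C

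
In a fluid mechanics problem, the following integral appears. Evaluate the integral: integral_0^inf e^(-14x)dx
integral_0^inf e^(-14x) dx=[-1/14 * e^(-14x)]_0^inf
=0 - (-1/14)=1/14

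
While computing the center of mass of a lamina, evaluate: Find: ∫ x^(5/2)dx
Power rule: ∫ x^(5/2) dx=x^(7/2)/(7/2)+C

Answer: (2/7)·x^(7/2)+C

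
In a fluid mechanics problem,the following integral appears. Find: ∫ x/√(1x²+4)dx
Let u = x²+4, du = 2x dx
∫ (1/2)·u^(-1/2) du = √u+C

Answer: √(x²+4)+C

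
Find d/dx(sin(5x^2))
Chain rule: d/dx[sin(u)]=cos(u)·u' where u=5x^2
u'=10x

Answer: 10x·cos(5x^2)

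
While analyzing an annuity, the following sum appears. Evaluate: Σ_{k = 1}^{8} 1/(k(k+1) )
Partial fractions: 1/(k(k+1))=1/k - 1/(k+1)
Telescoping sum: 1(1-1/9)=1·8/9

Answer: 8/9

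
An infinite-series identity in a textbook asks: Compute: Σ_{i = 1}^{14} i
Using formula: Σ i^1 = n(n+1)/2 = 14·15/2 = 105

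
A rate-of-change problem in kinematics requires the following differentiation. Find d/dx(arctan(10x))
d/dx[arctan(u)] = u'/(1+u²), u = 10x, u' = 10

Answer: 10/(1+100x²)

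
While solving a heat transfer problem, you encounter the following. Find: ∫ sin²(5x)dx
Using identity sin²(u)=(1 - cos(2u))/2:
∫ (1 - cos(10x))/2 dx=x/2 - sin(10x)/20 + C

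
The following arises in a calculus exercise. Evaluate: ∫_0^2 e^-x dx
Antiderivative: -e^-x
Evaluate: -(e^-2-1)

Answer: (e^-2-1)/(-1)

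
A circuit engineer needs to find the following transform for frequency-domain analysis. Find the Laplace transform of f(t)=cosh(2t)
L{cosh(at)} = s/(s²-a²)
L{cosh(2t)} = s/(s²-4)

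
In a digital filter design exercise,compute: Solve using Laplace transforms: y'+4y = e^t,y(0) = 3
Take L: sY - 3+4Y = 1/(s-1)
Y(s+4) = 1/(s-1)+3
Y = 1/((s-1)(s+4))+3/(s+4)
Partial fractions: 1/((s-1)(s+4)) = (1/5)/(s-1) - (1/5)/(s+4)
So Y = (1/5)/(s-1)+(14/5)/(s+4)
Inverse Laplace transform (L^(-1){1/(s-1)} = e^t, L^(-1){1/(s+4)} = e^(-4t)):

Answer: y(t) = (1/5)·e^t+(14/5)·e^(-4t)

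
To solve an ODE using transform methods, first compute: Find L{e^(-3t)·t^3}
First shifting: L{e^(at)f(t)}=F(s-a)
L{t^3}=6/s^4
Shift s → s+3: 6/(s+3)^4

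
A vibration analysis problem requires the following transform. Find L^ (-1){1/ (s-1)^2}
L^(-1){1/(s-a)^n} = t^(n-1)·e^(at)/(n-1)!
Here a = 1, n = 2: t^1·e^(t)/1

Answer: t·e^(t)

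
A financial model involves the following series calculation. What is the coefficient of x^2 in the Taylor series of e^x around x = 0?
Taylor series of e^x=Σ x^n/n!
Coefficient of x^2=1/2!=1/2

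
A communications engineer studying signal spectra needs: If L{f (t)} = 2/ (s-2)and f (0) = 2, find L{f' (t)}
L{f'(t)} = s·F(s) - f(0) = 2s/(s-2) - 2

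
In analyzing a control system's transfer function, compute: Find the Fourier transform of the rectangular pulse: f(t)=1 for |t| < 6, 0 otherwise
F(omega)=integral from -6 to 6 of e^(-j * omega * t) dt
=2 * sin(6 * omega)/omega=12 * sinc(6 * omega/pi)

Answer: 2 * sin(6 * omega)/omega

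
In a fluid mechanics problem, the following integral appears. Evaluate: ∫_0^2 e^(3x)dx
Antiderivative: (1/3)e^(3x)
Evaluate: (1/3)(e^6 - 1)

Answer: (e^6 - 1)/3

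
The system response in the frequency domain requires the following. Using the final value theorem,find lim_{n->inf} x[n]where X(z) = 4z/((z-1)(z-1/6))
Final value theorem: lim x[n]=lim_{z->1} (z-1)*X(z)
(z-1)*X(z)=4z/(z-1/6)
As z->1: 4/(1 - 1/6)=4/(5/6)=24/5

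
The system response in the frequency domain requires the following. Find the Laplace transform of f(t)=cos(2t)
L{cos(wt)}=s/(s²+w²)
L{cos(2t)}=s/(s²+4)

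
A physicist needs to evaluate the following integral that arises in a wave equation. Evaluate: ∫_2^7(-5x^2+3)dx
Step 1: Find antiderivative F(x)=(-5/3)x^3 + 3x
Step 2: F(7) - F(2)=-1652/3 - (-22/3)=-1630/3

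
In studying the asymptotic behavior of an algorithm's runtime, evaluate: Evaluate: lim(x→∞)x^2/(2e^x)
Apply L'Hôpital 2 times (∞/∞ each time):
Eventually get 2!/(2e^x) → 0

Answer: 0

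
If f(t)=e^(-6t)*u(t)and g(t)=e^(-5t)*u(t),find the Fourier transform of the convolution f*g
By the convolution theorem: F{f * g}=F(omega) * G(omega)
F(omega)=1/(6+j * omega), G(omega)=1/(5+j * omega)
F{f * g}=1/((6+j * omega)(5+j * omega))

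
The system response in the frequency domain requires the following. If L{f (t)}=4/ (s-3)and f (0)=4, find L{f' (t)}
L{f'(t)}=s·F(s) - f(0)=4s/(s-3)-4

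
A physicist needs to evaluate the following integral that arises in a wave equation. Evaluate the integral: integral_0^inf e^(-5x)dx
integral_0^inf e^(-5x) dx=[-1/5 * e^(-5x)]_0^inf
=0 - (-1/5)=1/5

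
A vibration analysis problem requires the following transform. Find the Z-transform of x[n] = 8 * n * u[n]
Z{n * u[n]} = z/(z-1)^2
By linearity: Z{8 * n * u[n]} = 8z/(z-1)^2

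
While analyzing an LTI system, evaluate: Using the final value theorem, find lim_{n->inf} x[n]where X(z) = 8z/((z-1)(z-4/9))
Final value theorem: lim x[n] = lim_{z->1} (z-1)*X(z)
(z-1)*X(z) = 8z/(z-4/9)
As z->1: 8/(1 - 4/9) = 8/(5/9) = 72/5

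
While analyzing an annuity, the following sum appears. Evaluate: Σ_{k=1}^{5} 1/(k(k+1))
Partial fractions: 1/(k(k+1)) = 1/k - 1/(k+1)
Telescoping sum: 1(1-1/6) = 1·5/6

Answer: 5/6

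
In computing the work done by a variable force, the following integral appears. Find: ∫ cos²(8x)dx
Using identity cos²(u) = (1+cos(2u))/2:
∫ (1+cos(16x))/2 dx = x/2+sin(16x)/32+C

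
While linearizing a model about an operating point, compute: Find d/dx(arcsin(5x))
d/dx[arcsin(u)] = u'/√(1-u²), u = 5x, u' = 5

Answer: 5/√(1 - 25x²)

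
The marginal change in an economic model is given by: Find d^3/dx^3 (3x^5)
Apply power rule 3 times:
d^1: 15x^4
d^2: 60x^3
d^3: 180x^2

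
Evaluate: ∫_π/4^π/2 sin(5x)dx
Antiderivative: -cos(5x)/5
Evaluate at bounds: [-cos(5·π/2)/5] - [-cos(5·π/4)/5]
=(-(0)+(-√2/2))/5=-√2/10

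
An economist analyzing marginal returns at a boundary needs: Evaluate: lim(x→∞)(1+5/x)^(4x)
Rewrite as [(1+5/x)^x]^4.
lim(1+5/x)^x = e^5, so limit = (e^5)^4 = e^20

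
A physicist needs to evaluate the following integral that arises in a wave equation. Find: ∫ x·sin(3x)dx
By parts: u=x, dv=sin(3x) dx
du=dx, v=-cos(3x)/3
=-x·cos(3x)/3+sin(3x)/3²+C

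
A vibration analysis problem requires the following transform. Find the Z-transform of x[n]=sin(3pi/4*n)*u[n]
Z{sin(w0 * n) * u[n]}=z * sin(w0)/(z^2-2z * cos(w0)+1)
With w0=3pi/4: X(z)=z * sin(3pi/4)/(z^2-2z * cos(3pi/4)+1)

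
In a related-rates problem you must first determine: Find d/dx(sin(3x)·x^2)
Product rule: (fg)' = f'g + fg'
f = sin(3x), f' = 3·cos(3x)
g = x^2, g' = 2x

Answer: 3·cos(3x)·x^2 + 2·sin(3x)·x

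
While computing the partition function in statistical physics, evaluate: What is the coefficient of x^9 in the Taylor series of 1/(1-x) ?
1/(1-x)=Σ x^n for |x|<1
All coefficients are 1

Answer: 1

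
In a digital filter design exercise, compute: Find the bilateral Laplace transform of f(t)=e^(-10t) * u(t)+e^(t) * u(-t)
For e^(-10t) * u(t): L=1/(s+10), Re(s) > -10
For e^(t) * u(-t): L=-1/(s-1), Re(s) < 1
Combined: F(s)=1/(s+10)-1/(s-1), -10 < Re(s) < 1

Answer: 1/(s+10)-1/(s-1), ROC: -10 < Re(s) < 1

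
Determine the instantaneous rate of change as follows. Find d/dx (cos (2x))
Chain rule: d/dx[cos(u)]=-sin(u)·u' where u=2x
u'=2

Answer: -2·sin(2x)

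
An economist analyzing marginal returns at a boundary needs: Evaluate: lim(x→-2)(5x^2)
Polynomial is continuous, so substitute x = -2:
5·(-2)^2 = 20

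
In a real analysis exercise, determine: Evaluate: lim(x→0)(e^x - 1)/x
L'Hôpital (0/0): lim e^x/1 = 1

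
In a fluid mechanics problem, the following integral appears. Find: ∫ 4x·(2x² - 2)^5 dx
Let u=2x² - 2, du=4x dx
∫ u^5 du=u^6/6 + C

Answer: (2x² - 2)^6/6 + C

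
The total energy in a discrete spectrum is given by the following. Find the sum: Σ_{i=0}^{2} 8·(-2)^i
Geometric series: S=a(1 - r^n)/(1 - r)
a=8, r=-2, n=3
S=8(1+8)/3=24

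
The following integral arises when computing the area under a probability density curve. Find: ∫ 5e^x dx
Since d/dx[e^x] = + e^x, we get 5e^x + C

Answer: 5e^x + C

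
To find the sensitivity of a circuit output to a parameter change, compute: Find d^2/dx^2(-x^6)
Apply power rule 2 times:
d^1: -6x^5
d^2: -30x^4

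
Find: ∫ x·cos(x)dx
By parts: u = x, dv = cos(x) dx
du = dx, v = sin(x)
= x·sin(x)+cos(x)+C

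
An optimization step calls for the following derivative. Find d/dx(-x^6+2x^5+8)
Power rule: d/dx(ax^n) = n·a·x^(n-1)
Term by term: -6·x^5 + 10·x^4

Answer: -6x^5 + 10x^4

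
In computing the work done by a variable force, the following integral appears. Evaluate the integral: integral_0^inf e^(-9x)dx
integral_0^inf e^(-9x) dx = [-1/9*e^(-9x)]_0^inf
= 0 - (-1/9) = 1/9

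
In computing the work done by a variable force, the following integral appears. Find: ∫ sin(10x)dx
Using substitution u = 10x: ∫ sin(u) du/10 = -cos(u)/10 + C

Answer: (-1/10)cos(10x) + C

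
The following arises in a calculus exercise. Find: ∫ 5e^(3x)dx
Since d/dx[e^(3x)] = 3e^(3x), we get 5/3 e^(3x)+C

Answer: (5/3)e^(3x)+C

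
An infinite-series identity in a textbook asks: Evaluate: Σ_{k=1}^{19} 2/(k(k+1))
Partial fractions: 2/(k(k + 1)) = 2/k - 2/(k + 1)
Telescoping sum: 2(1 - 1/20) = 2·19/20

Answer: 19/10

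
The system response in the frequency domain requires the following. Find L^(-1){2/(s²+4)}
L^(-1){w/(s² + w²)}=sin(wt)
Here w=2

Answer: sin(2t)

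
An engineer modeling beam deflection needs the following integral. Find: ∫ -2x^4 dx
Using power rule: ∫ -2x^4 dx=-2/5 x^5+C=(-2/5)x^5+C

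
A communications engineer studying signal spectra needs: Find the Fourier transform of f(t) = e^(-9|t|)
Using the standard pair: F{e^(-a|t|)}=2a/(a^2 + omega^2)
With a=9: F(omega)=18/(81 + omega^2)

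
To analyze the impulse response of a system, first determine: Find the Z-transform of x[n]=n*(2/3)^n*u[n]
Using the property Z{n * a^n * u[n]}=az/(z-a)^2
With a=2/3: X(z)=(2/3)z/(z - 2/3)^2, |z| > 2/3

Answer: (2/3)z/(z - 2/3)^2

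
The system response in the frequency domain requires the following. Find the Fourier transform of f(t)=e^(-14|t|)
Using the standard pair: F{e^(-a|t|)}=2a/(a^2+omega^2)
With a=14: F(omega)=28/(196+omega^2)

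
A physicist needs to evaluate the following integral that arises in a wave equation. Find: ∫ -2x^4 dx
Using power rule: ∫ -2x^4 dx = -2/5 x^5+C = (-2/5)x^5+C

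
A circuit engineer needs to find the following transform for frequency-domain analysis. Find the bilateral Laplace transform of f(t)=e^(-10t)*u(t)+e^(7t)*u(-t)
For e^(-10t) * u(t): L=1/(s+10), Re(s) > -10
For e^(7t) * u(-t): L=-1/(s-7), Re(s) < 7
Combined: F(s)=1/(s+10)-1/(s-7), -10 < Re(s) < 7

Answer: 1/(s+10)-1/(s-7), ROC: -10 < Re(s) < 7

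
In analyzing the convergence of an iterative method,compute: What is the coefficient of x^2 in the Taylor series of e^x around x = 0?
Taylor series of e^x = Σ x^n/n!
Coefficient of x^2 = 1/2! = 1/2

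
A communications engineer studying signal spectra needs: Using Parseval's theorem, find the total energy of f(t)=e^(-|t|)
Parseval's theorem: E = integral |f(t)|^2 dt = (1/2pi) integral |F(omega)|^2 domega
E = integral_{-inf}^{inf} e^(-2|t|) dt = 2 * integral_0^inf e^(-2t) dt = 2/(2 * 1) = 1/1

Answer: 1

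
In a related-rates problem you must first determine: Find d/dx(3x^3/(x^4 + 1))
Quotient rule: (f/g)'=(f'g - fg')/g²
f=3x^3, f'=9x^2
g=x^4+1, g'=4x^3

Answer: (9x^2·(x^4+1)-12x^6)/(x^4+1)²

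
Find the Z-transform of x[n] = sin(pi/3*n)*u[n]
Z{sin(w0*n)*u[n]} = z*sin(w0)/(z^2-2z*cos(w0)+1)
With w0 = pi/3: X(z) = z*sin(pi/3)/(z^2-2z*cos(pi/3)+1)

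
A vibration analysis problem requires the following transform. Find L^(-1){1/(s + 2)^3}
L^(-1){1/(s-a)^n} = t^(n-1)·e^(at)/(n-1)!
Here a = -2, n = 3: t^2·e^(-2t)/2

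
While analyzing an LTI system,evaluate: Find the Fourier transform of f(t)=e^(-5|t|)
Using the standard pair: F{e^(-a|t|)}=2a/(a^2 + omega^2)
With a=5: F(omega)=10/(25 + omega^2)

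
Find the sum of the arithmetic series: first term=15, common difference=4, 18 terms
Last term: a_n = 15 + (18 - 1)·4 = 83
Sum = n(a_1 + a_n)/2 = 18(15 + 83)/2 = 882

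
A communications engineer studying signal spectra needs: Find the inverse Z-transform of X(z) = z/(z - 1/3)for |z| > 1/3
Standard pair: z/(z-a) <-> a^n * u[n] for causal signals
With a=1/3: x[n]=(1/3)^n * u[n]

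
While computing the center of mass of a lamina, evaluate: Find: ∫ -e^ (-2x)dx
Since d/dx[e^(-2x)]=-2e^(-2x), we get 1/2 e^(-2x) + C

Answer: (1/2)e^(-2x) + C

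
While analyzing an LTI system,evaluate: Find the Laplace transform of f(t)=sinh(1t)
L{sinh(at)} = a/(s²-a²)
L{sinh(1t)} = 1/(s²-1)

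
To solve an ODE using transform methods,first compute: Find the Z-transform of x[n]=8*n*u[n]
Z{n*u[n]}=z/(z-1)^2
By linearity: Z{8*n*u[n]}=8z/(z-1)^2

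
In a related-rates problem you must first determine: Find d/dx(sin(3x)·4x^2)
Product rule: (fg)'=f'g + fg'
f=sin(3x), f'=3·cos(3x)
g=4x^2, g'=8x

Answer: 12·cos(3x)·x^2 + 8·sin(3x)·x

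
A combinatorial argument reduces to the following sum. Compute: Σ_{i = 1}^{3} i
Using formula: Σ i^1 = n(n + 1)/2 = 3·4/2 = 6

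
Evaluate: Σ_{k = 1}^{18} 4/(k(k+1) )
Partial fractions: 4/(k(k + 1))=4/k - 4/(k + 1)
Telescoping sum: 4(1 - 1/19)=4·18/19

Answer: 72/19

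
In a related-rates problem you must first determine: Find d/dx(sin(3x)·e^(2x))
Product rule: (fg)'=f'g+fg'
f=sin(3x), f'=3·cos(3x)
g=e^(2x), g'=2·e^(2x)

Answer: 3·cos(3x)·e^(2x)+2·sin(3x)·e^(2x)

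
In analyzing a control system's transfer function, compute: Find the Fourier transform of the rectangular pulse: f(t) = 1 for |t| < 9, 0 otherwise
F(omega) = integral from -9 to 9 of e^(-j * omega * t) dt
= 2 * sin(9 * omega)/omega = 18 * sinc(9 * omega/pi)

Answer: 2 * sin(9 * omega)/omega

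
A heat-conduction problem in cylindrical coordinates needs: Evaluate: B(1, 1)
B(x,y) = Γ(x)Γ(y)/Γ(x+y) = (x-1)!(y-1)!/(x+y-1)!
B(1,1) = 0!·0!/1! = 1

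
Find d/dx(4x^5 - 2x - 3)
Power rule: d/dx(ax^n)=n·a·x^(n-1)
Term by term: 20·x^4-2

Answer: 20x^4-2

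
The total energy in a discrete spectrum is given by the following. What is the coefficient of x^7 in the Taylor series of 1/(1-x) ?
1/(1-x) = Σ x^n for |x|<1
All coefficients are 1

Answer: 1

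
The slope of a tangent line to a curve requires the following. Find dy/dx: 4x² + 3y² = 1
Differentiate: 8x+6y·(dy/dx)=0
dy/dx=-8x/(6y)=-(4/3)·(x/y)

Answer: dy/dx=-(4/3)·(x/y)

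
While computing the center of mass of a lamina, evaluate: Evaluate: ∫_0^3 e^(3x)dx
Antiderivative: (1/3)e^(3x)
Evaluate: (1/3)(e^9-1)

Answer: (e^9-1)/3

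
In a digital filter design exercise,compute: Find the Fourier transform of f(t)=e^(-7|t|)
Using the standard pair: F{e^(-a|t|)}=2a/(a^2+omega^2)
With a=7: F(omega)=14/(49+omega^2)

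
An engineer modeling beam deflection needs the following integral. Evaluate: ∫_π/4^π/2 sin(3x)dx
Antiderivative: -cos(3x)/3
Evaluate at bounds: [-cos(3·π/2)/3] - [-cos(3·π/4)/3]
= (-(0)+(-√2/2))/3 = -√2/6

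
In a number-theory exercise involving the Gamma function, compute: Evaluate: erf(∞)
erf(∞) = 1 (the error function converges to 1)

Answer: 1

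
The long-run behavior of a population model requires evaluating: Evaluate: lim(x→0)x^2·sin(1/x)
Squeeze theorem: -|x^2| ≤ x^2·sin(1/x) ≤ |x^2|
Since x^2 → 0 as x → 0, by squeeze theorem the limit is 0

Answer: 0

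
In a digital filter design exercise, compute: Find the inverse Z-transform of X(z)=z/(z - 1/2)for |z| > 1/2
Standard pair: z/(z-a) <-> a^n*u[n] for causal signals
With a = 1/2: x[n] = (1/2)^n*u[n]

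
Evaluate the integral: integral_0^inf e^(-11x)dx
integral_0^inf e^(-11x) dx = [-1/11*e^(-11x)]_0^inf
= 0 - (-1/11) = 1/11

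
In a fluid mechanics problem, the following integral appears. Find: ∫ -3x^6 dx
Using power rule: ∫ -3x^6 dx = -3/7 x^7 + C = (-3/7)x^7 + C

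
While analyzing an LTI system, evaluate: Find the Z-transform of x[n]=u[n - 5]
Using the time-shift property: Z{u[n-5]}=z^(-5) * z/(z-1)
=z^(-4)/(z-1)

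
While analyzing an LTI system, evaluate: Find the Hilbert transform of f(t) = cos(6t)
The Hilbert transform shifts each frequency component by -pi/2.
H{cos(wt)}=sin(wt)
With w=6: H{cos(6t)}=sin(6t)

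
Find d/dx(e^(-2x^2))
Chain rule: d/dx[e^u] = e^u · u' where u = -2x^2
u' = -4x

Answer: -4x·e^(-2x^2)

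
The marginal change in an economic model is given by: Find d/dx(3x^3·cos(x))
Product rule: (fg)'=f'g+fg'
f=3x^3, f'=9x^2
g=cos(x), g'=-sin(x)

Answer: 9x^2·cos(x)-3x^3·sin(x)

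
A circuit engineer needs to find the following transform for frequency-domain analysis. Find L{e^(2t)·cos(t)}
First shifting: L{e^(at)f(t)} = F(s-a)
L{cos(t)} = s/(s²+1)
Shift: (s-2)/((s-2)²+1)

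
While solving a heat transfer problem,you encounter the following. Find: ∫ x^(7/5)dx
Power rule: ∫ x^(7/5) dx=x^(12/5)/(12/5)+C

Answer: (5/12)·x^(12/5)+C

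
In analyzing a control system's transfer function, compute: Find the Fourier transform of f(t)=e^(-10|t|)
Using the standard pair: F{e^(-a|t|)} = 2a/(a^2 + omega^2)
With a = 10: F(omega) = 20/(100 + omega^2)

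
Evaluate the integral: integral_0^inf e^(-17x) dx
integral_0^inf e^(-17x) dx = [-1/17 * e^(-17x)]_0^inf
= 0 - (-1/17) = 1/17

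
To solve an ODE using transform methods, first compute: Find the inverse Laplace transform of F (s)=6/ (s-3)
L^(-1){6/(s-a)}=c·e^(at)
Here a=3, c=6

Answer: 6e^(3t)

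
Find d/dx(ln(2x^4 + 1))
Chain rule: d/dx[ln(u)]=u'/u where u=2x^4 + 1
u'=8x^3

Answer: (8x^3)/(2x^4 + 1)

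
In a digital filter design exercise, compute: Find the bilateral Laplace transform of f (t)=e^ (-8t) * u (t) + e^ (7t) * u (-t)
For e^(-8t)*u(t): L = 1/(s+8), Re(s) > -8
For e^(7t)*u(-t): L = -1/(s-7), Re(s) < 7
Combined: F(s) = 1/(s+8)-1/(s-7), -8 < Re(s) < 7

Answer: 1/(s+8)-1/(s-7), ROC: -8 < Re(s) < 7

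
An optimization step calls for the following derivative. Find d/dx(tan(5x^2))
Chain rule: d/dx[tan(u)] = sec²(u)·u' where u = 5x^2
u' = 10x

Answer: 10x·sec²(5x^2)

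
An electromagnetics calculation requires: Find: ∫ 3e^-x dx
Since d/dx[e^-x]=- e^-x, we get -3e^-x + C

Answer: -3e^-x + C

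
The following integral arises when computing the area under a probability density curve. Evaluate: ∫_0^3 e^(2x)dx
Antiderivative: (1/2)e^(2x)
Evaluate: (1/2)(e^6 - 1)

Answer: (e^6 - 1)/2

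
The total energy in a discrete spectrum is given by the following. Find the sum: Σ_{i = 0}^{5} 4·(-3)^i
Geometric series: S = a(1 - r^n)/(1 - r)
a = 4, r = -3, n = 6
S = 4(1-729)/4 = -728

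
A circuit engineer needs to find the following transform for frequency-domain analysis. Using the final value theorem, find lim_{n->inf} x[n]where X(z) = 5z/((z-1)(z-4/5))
Final value theorem: lim x[n] = lim_{z->1} (z-1)*X(z)
(z-1)*X(z) = 5z/(z-4/5)
As z->1: 5/(1-4/5) = 5/(1/5) = 25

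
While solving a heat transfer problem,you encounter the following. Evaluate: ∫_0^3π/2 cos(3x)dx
Antiderivative: sin(3x)/3
Evaluate at bounds: [sin(3·3π/2)/3] - [sin(3·0)/3]
= ((1) - (0))/3 = 1/3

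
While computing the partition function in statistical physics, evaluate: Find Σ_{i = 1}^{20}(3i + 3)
= 3·Σ i + 3·20 = 3·210 + 60 = 690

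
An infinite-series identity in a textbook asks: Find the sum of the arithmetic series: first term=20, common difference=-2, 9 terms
Last term: a_n = 20 + (9 - 1)·-2 = 4
Sum = n(a_1 + a_n)/2 = 9(20 + 4)/2 = 108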